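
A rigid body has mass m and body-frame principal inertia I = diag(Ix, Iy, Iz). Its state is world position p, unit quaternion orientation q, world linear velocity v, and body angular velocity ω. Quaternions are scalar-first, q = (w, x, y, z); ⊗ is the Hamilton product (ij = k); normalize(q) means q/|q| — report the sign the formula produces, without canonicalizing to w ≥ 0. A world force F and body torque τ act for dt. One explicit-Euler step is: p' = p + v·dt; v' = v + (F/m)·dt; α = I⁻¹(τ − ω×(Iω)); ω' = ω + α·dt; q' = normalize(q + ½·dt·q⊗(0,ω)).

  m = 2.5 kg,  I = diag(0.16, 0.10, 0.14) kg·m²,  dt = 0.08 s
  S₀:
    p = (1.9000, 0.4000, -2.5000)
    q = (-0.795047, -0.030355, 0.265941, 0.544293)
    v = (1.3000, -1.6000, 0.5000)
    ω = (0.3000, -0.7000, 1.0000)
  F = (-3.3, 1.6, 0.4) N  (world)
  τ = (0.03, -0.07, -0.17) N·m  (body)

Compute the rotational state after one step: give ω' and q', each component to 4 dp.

ω' = (0.3290, -0.7608, 0.8957)
q' = (-0.8080, -0.0140, 0.2956, 0.5095)

α = I⁻¹(τ − ω×Iω) = (0.3625, -0.7600, -1.3043)
ω + α·dt = (0.3290, -0.7608, 0.8957)
Hamilton product q⊗(0,ω) = (-0.3490278, 0.4084320, 0.7501758, -0.8535808)
updated quaternion q' = (-0.8080, -0.0140, 0.2956, 0.5095)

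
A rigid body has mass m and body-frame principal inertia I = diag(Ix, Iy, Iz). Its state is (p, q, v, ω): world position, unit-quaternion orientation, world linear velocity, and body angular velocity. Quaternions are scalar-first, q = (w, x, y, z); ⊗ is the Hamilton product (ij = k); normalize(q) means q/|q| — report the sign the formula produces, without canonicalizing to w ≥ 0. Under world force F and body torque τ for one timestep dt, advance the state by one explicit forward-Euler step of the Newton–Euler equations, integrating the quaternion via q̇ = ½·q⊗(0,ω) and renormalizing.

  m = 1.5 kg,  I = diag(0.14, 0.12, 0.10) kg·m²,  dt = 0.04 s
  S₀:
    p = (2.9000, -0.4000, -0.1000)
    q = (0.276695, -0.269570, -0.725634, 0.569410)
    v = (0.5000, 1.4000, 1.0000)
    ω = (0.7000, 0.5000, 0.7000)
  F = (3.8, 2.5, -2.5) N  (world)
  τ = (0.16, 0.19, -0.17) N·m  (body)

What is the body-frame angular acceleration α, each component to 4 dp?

α = (1.1929, 1.4200, -1.6300)

gyro term ω×Iω = (-0.0070, 0.0196, -0.0070)
(τ − ω×Iω)/I = (1.1929, 1.4200, -1.6300)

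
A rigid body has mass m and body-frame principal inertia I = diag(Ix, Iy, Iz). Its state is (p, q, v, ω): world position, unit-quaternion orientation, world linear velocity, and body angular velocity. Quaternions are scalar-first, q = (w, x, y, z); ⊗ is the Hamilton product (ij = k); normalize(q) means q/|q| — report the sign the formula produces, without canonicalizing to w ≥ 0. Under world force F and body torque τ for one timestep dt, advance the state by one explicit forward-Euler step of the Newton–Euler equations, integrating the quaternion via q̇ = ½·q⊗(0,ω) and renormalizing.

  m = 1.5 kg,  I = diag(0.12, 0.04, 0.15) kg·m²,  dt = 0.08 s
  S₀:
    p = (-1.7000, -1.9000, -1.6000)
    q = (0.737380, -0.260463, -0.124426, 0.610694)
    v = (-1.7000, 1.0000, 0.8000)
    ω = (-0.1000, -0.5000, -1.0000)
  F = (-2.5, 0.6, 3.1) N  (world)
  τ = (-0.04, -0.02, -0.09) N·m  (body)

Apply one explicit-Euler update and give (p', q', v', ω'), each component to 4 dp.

p' = p + v·dt = (-1.8360, -1.8200, -1.5360)
v + (F/m)dt = (-1.8333, 1.0320, 0.9653)
gyro term ω×Iω = (0.0550, -0.0030, -0.0040)
(τ − ω×Iω)/I = (-0.7917, -0.4250, -0.5733)
ω + α·dt = (-0.1633, -0.5340, -1.0459)
2q̇ = q⊗(0,ω) = (0.5224347, 0.3560350, -0.6902224, -0.6195911)
q + ½dt·q⊗(0,ω), renormalized = (0.7575, -0.2460, -0.1519, 0.5853)

p' = (-1.8360, -1.8200, -1.5360)
q' = (0.7575, -0.2460, -0.1519, 0.5853)
v' = (-1.8333, 1.0320, 0.9653)
ω' = (-0.1633, -0.5340, -1.0459)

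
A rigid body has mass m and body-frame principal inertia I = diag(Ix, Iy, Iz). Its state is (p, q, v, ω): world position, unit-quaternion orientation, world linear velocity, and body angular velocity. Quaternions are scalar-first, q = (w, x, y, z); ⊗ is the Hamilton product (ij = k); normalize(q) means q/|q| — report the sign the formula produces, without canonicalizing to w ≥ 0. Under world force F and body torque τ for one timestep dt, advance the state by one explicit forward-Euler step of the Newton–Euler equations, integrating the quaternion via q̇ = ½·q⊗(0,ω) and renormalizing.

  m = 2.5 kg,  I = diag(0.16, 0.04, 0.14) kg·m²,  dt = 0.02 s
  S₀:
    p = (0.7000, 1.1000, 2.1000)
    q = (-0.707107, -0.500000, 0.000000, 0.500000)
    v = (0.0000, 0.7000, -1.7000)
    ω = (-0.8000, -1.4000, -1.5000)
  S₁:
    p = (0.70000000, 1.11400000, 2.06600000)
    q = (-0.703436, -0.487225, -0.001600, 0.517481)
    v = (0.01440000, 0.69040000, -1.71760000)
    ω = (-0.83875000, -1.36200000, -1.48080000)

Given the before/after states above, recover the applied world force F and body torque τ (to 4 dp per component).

Δω = ω₁−ω₀ = (-0.03875000, 0.03800000, 0.01920000)
precession coupling = (0.2100, 0.0240, -0.1344)
τ = I·(Δω/dt) + ω₀×(Iω₀) = (-0.1000, 0.1000, 0.0000)
velocity change Δv = (0.01440000, -0.00960000, -0.01760000)
m·(v₁−v₀)/dt = (1.8000, -1.2000, -2.2000)

F = (1.8000, -1.2000, -2.2000)
τ = (-0.1000, 0.1000, 0.0000)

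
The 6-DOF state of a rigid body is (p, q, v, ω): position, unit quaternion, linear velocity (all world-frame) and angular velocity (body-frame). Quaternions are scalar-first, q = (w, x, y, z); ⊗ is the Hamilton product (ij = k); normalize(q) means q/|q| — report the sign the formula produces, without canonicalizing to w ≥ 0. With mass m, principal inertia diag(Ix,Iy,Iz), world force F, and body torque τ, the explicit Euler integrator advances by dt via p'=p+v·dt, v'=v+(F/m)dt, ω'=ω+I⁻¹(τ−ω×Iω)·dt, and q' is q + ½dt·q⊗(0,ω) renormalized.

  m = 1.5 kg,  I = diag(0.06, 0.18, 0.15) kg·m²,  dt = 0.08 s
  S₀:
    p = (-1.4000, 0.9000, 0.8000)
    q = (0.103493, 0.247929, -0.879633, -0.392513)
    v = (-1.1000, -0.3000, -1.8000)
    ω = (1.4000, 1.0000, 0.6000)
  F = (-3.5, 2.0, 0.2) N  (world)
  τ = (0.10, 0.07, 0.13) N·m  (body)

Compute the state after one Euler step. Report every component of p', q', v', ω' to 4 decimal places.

p' = (-1.4880, 0.8760, 0.6560)
q' = (0.1339, 0.2477, -0.9010, -0.3300)
v' = (-1.2867, -0.1933, -1.7893)
ω' = (1.5573, 1.0647, 0.5797)

ω×(Iω) gyroscopic = (-0.0180, -0.0756, 0.1680)
α = I⁻¹(τ − ω×Iω) = (1.9667, 0.8089, -0.2533)
ω' = ω + α·dt = (1.5573, 1.0647, 0.5797)
2q̇ = q⊗(0,ω) = (0.7680402, 0.0096234, -0.5947826, 1.5415110)
q + ½dt·q⊗(0,ω), renormalized = (0.1339, 0.2477, -0.9010, -0.3300)
a = F/m = (-2.3333, 1.3333, 0.1333)
p + v·dt = (-1.4880, 0.8760, 0.6560)
new velocity v' = (-1.2867, -0.1933, -1.7893)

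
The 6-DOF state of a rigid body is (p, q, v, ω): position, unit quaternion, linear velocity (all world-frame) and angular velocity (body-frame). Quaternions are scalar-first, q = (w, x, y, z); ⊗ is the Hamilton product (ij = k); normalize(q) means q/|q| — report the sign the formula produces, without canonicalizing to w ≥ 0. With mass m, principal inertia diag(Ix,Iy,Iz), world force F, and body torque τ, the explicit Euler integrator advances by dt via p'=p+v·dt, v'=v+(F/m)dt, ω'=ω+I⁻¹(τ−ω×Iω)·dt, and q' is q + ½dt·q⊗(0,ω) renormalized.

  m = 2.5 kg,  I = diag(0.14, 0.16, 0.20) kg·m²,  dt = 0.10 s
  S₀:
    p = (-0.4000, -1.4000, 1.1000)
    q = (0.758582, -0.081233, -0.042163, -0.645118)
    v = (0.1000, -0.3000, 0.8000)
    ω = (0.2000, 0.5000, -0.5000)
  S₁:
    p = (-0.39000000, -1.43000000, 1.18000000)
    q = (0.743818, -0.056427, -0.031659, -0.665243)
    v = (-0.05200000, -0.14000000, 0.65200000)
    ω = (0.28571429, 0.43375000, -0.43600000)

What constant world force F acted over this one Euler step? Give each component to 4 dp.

v₁ − v₀ = (-0.15200000, 0.16000000, -0.14800000)
applied force F = (-3.8000, 4.0000, -3.7000)

F = (-3.8000, 4.0000, -3.7000)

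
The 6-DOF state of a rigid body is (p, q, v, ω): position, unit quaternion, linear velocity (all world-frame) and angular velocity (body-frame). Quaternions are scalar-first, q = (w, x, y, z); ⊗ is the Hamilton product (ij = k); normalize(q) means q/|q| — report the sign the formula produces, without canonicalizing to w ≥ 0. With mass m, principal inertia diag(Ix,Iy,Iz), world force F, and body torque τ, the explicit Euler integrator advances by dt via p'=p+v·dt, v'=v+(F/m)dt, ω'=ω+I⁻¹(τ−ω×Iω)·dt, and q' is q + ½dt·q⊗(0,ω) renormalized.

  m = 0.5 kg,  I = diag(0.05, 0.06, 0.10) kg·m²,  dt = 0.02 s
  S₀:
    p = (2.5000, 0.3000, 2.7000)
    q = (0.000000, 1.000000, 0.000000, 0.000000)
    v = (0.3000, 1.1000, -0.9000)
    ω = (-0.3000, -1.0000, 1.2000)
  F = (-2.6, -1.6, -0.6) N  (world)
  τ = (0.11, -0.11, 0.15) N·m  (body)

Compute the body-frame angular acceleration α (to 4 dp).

gyro term ω×Iω = (-0.0480, 0.0180, 0.0030)
(τ − ω×Iω)/I = (3.1600, -2.1333, 1.4700)

α = (3.1600, -2.1333, 1.4700)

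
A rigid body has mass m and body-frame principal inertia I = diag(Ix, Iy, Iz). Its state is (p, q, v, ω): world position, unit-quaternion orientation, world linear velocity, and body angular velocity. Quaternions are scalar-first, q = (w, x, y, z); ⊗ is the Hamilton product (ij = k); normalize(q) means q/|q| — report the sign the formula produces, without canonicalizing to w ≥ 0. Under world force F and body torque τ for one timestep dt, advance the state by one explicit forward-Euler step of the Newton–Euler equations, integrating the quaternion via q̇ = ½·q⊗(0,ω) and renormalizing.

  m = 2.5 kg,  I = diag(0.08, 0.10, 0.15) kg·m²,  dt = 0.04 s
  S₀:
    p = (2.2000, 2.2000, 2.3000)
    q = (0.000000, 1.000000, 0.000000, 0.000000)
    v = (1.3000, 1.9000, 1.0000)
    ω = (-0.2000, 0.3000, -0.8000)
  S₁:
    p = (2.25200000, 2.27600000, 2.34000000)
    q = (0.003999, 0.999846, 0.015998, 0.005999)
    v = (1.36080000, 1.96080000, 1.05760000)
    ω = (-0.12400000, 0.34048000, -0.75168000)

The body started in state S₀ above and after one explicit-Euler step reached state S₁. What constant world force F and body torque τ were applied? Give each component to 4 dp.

v₁ − v₀ = (0.06080000, 0.06080000, 0.05760000)
F = m·Δv/dt = (3.8000, 3.8000, 3.6000)
ω₁ − ω₀ = (0.07600000, 0.04048000, 0.04832000)
precession coupling = (-0.0120, -0.0112, -0.0012)
I·α + gyro = (0.1400, 0.0900, 0.1800)

F = (3.8000, 3.8000, 3.6000)
τ = (0.1400, 0.0900, 0.1800)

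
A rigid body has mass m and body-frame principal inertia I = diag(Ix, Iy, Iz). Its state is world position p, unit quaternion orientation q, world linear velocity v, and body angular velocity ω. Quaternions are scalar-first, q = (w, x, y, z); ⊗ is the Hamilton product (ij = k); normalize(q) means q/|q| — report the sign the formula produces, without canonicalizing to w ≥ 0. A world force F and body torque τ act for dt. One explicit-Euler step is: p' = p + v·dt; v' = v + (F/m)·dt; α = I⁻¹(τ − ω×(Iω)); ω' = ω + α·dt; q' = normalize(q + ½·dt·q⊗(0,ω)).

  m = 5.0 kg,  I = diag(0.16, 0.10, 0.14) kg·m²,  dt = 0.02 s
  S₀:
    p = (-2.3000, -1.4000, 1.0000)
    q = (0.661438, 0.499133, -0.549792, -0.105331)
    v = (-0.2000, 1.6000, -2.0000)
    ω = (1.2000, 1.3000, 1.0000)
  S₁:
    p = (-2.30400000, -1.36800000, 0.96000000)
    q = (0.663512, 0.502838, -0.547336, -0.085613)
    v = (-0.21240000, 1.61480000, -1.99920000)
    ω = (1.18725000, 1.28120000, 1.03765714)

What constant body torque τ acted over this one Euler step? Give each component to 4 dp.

τ = (-0.0500, -0.0700, 0.1700)

ω₁ − ω₀ = (-0.01275000, -0.01880000, 0.03765714)
precession coupling = (0.0520, 0.0240, -0.0936)
applied torque τ = (-0.0500, -0.0700, 0.1700)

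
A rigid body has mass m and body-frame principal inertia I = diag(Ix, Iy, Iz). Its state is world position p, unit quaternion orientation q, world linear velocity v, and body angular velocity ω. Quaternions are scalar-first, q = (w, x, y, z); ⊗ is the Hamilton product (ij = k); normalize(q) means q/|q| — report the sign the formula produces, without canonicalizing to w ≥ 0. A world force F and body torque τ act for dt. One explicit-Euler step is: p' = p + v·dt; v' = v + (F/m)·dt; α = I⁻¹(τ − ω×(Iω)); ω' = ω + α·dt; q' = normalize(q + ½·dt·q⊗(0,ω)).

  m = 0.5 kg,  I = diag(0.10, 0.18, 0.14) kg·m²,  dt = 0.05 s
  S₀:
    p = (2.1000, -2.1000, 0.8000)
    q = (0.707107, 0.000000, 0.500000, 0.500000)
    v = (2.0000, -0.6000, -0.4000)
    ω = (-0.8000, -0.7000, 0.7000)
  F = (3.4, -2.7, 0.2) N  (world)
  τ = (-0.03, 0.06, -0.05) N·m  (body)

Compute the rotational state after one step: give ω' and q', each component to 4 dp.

ω' = (-0.8248, -0.6896, 0.6661)
q' = (0.7067, 0.0034, 0.4774, 0.5221)

precession coupling ω×(Iω) = (0.0196, 0.0224, 0.0448)
angular accel α = (-0.4960, 0.2089, -0.6771)
ω + α·dt = (-0.8248, -0.6896, 0.6661)
q⊗(0,ω) = (0.0000000, 0.1343144, -0.8949749, 0.8949749)
updated quaternion q' = (0.7067, 0.0034, 0.4774, 0.5221)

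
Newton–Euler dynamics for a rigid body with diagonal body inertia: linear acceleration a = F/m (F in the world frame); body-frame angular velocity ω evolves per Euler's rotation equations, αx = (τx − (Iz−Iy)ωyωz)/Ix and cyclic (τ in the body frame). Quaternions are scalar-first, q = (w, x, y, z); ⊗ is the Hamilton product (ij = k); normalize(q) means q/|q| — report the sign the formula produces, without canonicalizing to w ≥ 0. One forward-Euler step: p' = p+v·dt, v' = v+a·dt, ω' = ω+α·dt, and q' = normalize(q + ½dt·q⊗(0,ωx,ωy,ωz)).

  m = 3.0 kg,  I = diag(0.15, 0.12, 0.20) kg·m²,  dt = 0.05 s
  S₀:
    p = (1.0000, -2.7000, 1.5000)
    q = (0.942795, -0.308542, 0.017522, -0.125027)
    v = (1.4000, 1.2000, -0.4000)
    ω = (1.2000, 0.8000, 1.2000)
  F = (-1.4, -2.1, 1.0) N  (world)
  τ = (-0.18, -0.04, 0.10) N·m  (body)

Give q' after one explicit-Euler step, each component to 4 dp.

q' = (0.9544, -0.2769, 0.0418, -0.1033)

2q̇ = q⊗(0,ω) = (0.5062652, 1.2524020, 0.9744540, 0.8634940)
updated quaternion q' = (0.9544, -0.2769, 0.0418, -0.1033)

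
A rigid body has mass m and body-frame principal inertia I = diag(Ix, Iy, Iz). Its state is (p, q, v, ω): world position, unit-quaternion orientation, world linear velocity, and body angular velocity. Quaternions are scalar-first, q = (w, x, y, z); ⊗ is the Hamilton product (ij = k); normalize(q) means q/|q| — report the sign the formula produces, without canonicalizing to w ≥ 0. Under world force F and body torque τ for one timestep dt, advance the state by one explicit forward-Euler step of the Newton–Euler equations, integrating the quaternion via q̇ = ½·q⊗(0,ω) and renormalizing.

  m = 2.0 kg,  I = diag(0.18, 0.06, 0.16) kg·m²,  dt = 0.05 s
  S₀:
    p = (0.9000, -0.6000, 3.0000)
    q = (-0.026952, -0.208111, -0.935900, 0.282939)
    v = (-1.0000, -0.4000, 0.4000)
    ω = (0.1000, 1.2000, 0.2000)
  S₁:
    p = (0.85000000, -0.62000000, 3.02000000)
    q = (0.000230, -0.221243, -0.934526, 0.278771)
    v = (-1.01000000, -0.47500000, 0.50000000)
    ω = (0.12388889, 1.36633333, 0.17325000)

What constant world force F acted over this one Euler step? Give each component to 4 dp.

F = (-0.4000, -3.0000, 4.0000)

Δv = v₁−v₀ = (-0.01000000, -0.07500000, 0.10000000)
F = m·Δv/dt = (-0.4000, -3.0000, 4.0000)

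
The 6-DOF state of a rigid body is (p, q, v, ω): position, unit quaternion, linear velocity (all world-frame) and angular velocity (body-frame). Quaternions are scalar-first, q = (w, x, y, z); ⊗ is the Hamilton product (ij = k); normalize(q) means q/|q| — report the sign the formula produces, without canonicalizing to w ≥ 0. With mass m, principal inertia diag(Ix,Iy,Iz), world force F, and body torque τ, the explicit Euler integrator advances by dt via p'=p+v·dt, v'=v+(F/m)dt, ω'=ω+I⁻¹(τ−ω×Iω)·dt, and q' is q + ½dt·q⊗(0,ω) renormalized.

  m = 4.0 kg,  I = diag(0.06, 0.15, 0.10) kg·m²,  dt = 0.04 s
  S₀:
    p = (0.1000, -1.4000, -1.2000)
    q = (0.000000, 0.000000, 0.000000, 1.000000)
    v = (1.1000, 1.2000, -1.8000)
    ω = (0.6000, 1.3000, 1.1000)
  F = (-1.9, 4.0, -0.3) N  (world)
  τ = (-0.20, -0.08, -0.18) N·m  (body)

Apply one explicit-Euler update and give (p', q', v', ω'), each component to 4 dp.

p' = (0.1440, -1.3520, -1.2720)
q' = (-0.0220, -0.0260, 0.0120, 0.9993)
v' = (1.0810, 1.2400, -1.8030)
ω' = (0.5143, 1.2857, 0.9999)

precession coupling ω×(Iω) = (-0.0715, -0.0264, 0.0702)
α = I⁻¹(τ − ω×Iω) = (-2.1417, -0.3573, -2.5020)
ω' = ω + α·dt = (0.5143, 1.2857, 0.9999)
q⊗(0,ω) = (-1.1000000, -1.3000000, 0.6000000, 0.0000000)
updated quaternion q' = (-0.0220, -0.0260, 0.0120, 0.9993)
linear accel F/m = (-0.4750, 1.0000, -0.0750)
new position p' = (0.1440, -1.3520, -1.2720)
new velocity v' = (1.0810, 1.2400, -1.8030)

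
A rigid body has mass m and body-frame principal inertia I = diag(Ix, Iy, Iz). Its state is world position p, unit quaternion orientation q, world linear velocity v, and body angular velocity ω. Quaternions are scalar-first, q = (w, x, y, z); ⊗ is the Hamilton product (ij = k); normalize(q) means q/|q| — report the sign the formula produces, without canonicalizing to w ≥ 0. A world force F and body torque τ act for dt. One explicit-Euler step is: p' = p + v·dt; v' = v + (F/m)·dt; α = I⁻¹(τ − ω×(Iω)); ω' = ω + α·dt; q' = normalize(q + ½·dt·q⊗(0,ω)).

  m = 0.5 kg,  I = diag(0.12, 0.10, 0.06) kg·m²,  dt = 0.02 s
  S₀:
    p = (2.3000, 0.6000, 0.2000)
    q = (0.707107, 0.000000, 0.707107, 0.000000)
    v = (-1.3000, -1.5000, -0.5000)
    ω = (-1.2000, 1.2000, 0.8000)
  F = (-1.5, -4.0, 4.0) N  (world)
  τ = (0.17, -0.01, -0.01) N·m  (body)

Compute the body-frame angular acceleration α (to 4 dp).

gyro term ω×Iω = (-0.0384, -0.0576, 0.0288)
α = I⁻¹(τ − ω×Iω) = (1.7367, 0.4760, -0.6467)

α = (1.7367, 0.4760, -0.6467)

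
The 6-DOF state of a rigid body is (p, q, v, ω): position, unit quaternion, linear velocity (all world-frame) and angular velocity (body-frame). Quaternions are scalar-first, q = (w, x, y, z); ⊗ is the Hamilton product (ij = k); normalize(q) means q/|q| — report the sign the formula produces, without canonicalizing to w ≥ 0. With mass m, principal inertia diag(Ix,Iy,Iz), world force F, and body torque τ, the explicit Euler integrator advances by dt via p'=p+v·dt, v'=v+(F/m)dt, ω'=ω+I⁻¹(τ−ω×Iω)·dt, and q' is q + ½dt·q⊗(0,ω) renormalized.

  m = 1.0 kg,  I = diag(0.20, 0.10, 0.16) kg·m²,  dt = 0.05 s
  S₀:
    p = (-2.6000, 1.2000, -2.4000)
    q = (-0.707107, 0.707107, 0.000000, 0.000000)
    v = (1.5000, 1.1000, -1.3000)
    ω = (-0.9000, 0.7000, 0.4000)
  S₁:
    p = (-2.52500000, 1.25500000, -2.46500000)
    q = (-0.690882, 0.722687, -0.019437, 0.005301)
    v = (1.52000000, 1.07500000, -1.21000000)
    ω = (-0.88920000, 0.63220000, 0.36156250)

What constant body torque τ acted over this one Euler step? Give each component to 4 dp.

Δω = ω₁−ω₀ = (0.01080000, -0.06780000, -0.03843750)
applied torque τ = (0.0600, -0.1500, -0.0600)

τ = (0.0600, -0.1500, -0.0600)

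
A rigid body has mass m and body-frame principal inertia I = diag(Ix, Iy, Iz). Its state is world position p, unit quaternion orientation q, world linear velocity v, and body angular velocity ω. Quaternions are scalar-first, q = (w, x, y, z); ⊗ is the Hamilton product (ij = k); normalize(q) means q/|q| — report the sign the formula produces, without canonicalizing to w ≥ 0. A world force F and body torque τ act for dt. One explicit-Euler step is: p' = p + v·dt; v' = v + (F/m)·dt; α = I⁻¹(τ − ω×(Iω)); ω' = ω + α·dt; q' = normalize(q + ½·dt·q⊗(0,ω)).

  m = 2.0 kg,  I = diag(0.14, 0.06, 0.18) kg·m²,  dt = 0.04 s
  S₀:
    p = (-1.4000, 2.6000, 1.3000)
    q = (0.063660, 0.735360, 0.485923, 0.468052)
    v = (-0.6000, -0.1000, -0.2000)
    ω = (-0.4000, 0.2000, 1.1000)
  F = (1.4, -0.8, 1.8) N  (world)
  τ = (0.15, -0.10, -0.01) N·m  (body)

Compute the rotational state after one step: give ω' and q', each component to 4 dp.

ω×(Iω) gyroscopic = (0.0264, 0.0176, 0.0064)
α = I⁻¹(τ − ω×Iω) = (0.8829, -1.9600, -0.0911)
ω + α·dt = (-0.3647, 0.1216, 1.0964)
q⊗(0,ω) = (-0.3178978, 0.4154409, -0.9833848, 0.4114672)
updated quaternion q' = (0.0573, 0.7435, 0.4661, 0.4761)

ω' = (-0.3647, 0.1216, 1.0964)
q' = (0.0573, 0.7435, 0.4661, 0.4761)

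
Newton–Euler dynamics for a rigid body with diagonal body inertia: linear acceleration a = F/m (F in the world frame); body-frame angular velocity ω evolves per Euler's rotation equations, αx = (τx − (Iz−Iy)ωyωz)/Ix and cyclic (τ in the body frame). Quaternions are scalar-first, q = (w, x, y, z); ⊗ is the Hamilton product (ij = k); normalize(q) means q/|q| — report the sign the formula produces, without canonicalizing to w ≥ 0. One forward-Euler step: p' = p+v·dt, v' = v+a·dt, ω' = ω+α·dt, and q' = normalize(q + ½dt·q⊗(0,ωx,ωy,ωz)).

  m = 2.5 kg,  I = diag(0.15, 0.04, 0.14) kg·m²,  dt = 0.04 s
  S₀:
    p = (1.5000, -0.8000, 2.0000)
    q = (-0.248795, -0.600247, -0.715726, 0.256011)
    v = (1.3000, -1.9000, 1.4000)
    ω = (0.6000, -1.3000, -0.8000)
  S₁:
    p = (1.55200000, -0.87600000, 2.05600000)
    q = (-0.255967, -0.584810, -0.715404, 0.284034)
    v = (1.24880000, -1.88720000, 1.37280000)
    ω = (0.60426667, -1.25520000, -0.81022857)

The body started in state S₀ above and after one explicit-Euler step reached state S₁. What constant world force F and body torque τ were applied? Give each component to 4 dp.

Δω = ω₁−ω₀ = (0.00426667, 0.04480000, -0.01022857)
I·α + gyro = (0.1200, 0.0400, 0.0500)
v₁ − v₀ = (-0.05120000, 0.01280000, -0.02720000)
m·(v₁−v₀)/dt = (-3.2000, 0.8000, -1.7000)

F = (-3.2000, 0.8000, -1.7000)
τ = (0.1200, 0.0400, 0.0500)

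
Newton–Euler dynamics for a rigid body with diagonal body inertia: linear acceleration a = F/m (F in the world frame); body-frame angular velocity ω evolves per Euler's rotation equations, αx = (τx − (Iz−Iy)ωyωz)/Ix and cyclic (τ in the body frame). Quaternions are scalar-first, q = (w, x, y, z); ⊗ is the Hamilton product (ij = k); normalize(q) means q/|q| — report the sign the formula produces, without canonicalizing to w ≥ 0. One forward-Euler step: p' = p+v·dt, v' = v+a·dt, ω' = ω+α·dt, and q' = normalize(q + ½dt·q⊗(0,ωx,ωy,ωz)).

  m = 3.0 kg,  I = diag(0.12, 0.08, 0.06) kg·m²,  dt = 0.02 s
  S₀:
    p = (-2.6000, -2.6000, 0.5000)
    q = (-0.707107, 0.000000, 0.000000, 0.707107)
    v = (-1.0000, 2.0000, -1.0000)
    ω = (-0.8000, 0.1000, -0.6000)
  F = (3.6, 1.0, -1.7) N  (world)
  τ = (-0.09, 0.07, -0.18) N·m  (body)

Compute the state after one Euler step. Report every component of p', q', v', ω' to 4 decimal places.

a = (1.2000, 0.3333, -0.5667)
new position p' = (-2.6200, -2.5600, 0.4800)
new velocity v' = (-0.9760, 2.0067, -1.0113)
angular accel α = (-0.7600, 0.5150, -3.0533)
new body rate ω' = (-0.8152, 0.1103, -0.6611)
2q̇ = q⊗(0,ω) = (0.4242642, 0.4949749, -0.6363963, 0.4242642)
q' = normalize(q + ½dt·q⊗(0,ω)) = (-0.7028, 0.0049, -0.0064, 0.7113)

p' = (-2.6200, -2.5600, 0.4800)
q' = (-0.7028, 0.0049, -0.0064, 0.7113)
v' = (-0.9760, 2.0067, -1.0113)
ω' = (-0.8152, 0.1103, -0.6611)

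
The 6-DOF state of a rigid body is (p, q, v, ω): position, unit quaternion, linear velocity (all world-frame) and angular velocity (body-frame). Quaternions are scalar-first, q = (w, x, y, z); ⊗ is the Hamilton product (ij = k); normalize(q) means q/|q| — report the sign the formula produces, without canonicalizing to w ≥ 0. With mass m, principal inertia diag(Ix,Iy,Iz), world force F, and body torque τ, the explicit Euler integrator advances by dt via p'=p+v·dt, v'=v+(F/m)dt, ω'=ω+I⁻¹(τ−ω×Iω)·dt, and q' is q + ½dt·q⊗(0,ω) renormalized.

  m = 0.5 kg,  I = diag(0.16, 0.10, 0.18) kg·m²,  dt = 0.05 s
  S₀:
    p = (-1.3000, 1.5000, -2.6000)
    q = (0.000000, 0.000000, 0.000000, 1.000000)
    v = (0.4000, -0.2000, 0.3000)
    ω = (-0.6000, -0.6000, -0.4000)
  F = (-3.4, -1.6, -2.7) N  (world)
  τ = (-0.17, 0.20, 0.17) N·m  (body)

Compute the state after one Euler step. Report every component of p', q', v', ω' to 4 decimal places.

a = (-6.8000, -3.2000, -5.4000)
new position p' = (-1.2800, 1.4900, -2.5850)
new velocity v' = (0.0600, -0.3600, 0.0300)
gyro term ω×Iω = (0.0192, -0.0048, -0.0216)
α = I⁻¹(τ − ω×Iω) = (-1.1825, 2.0480, 1.0644)
new body rate ω' = (-0.6591, -0.4976, -0.3468)
2q̇ = q⊗(0,ω) = (0.4000000, 0.6000000, -0.6000000, 0.0000000)
updated quaternion q' = (0.0100, 0.0150, -0.0150, 0.9997)

p' = (-1.2800, 1.4900, -2.5850)
q' = (0.0100, 0.0150, -0.0150, 0.9997)
v' = (0.0600, -0.3600, 0.0300)
ω' = (-0.6591, -0.4976, -0.3468)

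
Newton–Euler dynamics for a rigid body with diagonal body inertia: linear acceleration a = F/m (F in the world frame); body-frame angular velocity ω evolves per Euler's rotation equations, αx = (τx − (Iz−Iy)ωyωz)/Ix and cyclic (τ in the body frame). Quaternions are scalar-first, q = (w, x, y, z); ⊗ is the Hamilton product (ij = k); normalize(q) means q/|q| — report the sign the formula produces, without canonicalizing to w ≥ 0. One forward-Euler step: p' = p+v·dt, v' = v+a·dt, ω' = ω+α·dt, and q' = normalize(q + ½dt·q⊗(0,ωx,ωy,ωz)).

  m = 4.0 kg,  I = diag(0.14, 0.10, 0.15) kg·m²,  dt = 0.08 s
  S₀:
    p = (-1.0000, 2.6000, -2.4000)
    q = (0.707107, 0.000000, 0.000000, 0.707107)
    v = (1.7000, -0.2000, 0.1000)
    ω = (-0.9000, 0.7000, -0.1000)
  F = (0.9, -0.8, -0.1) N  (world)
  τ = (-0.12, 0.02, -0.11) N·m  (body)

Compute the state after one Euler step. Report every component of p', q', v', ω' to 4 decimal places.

(τ − ω×Iω)/I = (-0.8321, 0.2090, -0.9013)
ω' = ω + α·dt = (-0.9666, 0.7167, -0.1721)
2q̇ = q⊗(0,ω) = (0.0707107, -1.1313712, -0.1414214, -0.0707107)
q' = normalize(q + ½dt·q⊗(0,ω)) = (0.7092, -0.0452, -0.0057, 0.7035)
new position p' = (-0.8640, 2.5840, -2.3920)
v' = v + a·dt = (1.7180, -0.2160, 0.0980)

p' = (-0.8640, 2.5840, -2.3920)
q' = (0.7092, -0.0452, -0.0057, 0.7035)
v' = (1.7180, -0.2160, 0.0980)
ω' = (-0.9666, 0.7167, -0.1721)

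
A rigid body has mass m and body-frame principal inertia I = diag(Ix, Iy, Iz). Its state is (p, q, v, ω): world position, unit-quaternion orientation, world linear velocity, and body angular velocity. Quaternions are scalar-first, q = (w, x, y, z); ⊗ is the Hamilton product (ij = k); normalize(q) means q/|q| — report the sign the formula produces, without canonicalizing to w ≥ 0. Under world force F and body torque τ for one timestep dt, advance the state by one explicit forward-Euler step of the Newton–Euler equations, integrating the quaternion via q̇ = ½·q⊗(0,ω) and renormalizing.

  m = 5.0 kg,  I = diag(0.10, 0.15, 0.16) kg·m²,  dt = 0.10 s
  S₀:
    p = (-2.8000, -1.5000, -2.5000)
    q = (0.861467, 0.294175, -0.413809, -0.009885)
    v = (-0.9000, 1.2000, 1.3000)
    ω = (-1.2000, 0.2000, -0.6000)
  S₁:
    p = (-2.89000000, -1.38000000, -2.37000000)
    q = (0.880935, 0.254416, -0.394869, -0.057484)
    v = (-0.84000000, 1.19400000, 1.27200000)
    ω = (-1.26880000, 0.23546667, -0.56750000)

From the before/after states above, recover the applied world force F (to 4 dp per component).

v₁ − v₀ = (0.06000000, -0.00600000, -0.02800000)
F = m·Δv/dt = (3.0000, -0.3000, -1.4000)

F = (3.0000, -0.3000, -1.4000)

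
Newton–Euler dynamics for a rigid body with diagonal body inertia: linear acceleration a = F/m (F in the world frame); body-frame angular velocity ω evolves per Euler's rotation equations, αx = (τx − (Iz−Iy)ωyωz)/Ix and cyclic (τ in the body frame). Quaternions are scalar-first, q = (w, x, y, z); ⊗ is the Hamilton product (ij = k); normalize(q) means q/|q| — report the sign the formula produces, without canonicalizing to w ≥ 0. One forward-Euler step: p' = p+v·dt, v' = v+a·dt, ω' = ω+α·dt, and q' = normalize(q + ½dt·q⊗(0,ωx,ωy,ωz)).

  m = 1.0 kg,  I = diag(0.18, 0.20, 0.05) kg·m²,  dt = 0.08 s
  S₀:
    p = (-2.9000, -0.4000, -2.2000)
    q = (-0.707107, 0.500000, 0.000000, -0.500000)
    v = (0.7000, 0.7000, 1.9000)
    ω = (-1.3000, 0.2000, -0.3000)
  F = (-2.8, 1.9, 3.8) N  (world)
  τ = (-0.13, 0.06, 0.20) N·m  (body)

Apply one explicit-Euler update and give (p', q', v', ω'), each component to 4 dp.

precession coupling ω×(Iω) = (0.0090, 0.0507, -0.0052)
α = I⁻¹(τ − ω×Iω) = (-0.7722, 0.0465, 4.1040)
ω' = ω + α·dt = (-1.3618, 0.2037, 0.0283)
2q̇ = q⊗(0,ω) = (0.5000000, 1.0192391, 0.6585786, 0.3121321)
q + ½dt·q⊗(0,ω), renormalized = (-0.6861, 0.5400, 0.0263, -0.4868)
a = F/m = (-2.8000, 1.9000, 3.8000)
p + v·dt = (-2.8440, -0.3440, -2.0480)
v' = v + a·dt = (0.4760, 0.8520, 2.2040)

p' = (-2.8440, -0.3440, -2.0480)
q' = (-0.6861, 0.5400, 0.0263, -0.4868)
v' = (0.4760, 0.8520, 2.2040)
ω' = (-1.3618, 0.2037, 0.0283)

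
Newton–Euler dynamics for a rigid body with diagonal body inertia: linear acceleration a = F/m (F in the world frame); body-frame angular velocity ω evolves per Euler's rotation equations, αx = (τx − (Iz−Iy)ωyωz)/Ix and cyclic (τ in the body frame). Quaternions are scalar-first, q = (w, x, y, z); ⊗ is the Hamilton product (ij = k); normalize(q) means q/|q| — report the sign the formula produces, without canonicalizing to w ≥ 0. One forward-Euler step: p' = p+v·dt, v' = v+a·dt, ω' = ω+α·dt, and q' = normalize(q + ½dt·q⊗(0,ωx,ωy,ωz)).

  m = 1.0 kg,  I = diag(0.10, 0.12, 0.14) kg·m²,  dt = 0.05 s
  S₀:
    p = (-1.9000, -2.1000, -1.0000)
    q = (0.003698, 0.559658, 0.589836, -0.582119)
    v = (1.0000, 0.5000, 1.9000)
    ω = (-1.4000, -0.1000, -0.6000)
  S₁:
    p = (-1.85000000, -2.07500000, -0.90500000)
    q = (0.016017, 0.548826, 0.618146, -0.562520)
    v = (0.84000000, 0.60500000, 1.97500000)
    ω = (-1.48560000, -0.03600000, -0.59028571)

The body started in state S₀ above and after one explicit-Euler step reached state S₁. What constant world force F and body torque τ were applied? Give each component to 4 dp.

velocity change Δv = (-0.16000000, 0.10500000, 0.07500000)
F = m·Δv/dt = (-3.2000, 2.1000, 1.5000)
rate change Δω = (-0.08560000, 0.06400000, 0.00971429)
applied torque τ = (-0.1700, 0.1200, 0.0300)

F = (-3.2000, 2.1000, 1.5000)
τ = (-0.1700, 0.1200, 0.0300)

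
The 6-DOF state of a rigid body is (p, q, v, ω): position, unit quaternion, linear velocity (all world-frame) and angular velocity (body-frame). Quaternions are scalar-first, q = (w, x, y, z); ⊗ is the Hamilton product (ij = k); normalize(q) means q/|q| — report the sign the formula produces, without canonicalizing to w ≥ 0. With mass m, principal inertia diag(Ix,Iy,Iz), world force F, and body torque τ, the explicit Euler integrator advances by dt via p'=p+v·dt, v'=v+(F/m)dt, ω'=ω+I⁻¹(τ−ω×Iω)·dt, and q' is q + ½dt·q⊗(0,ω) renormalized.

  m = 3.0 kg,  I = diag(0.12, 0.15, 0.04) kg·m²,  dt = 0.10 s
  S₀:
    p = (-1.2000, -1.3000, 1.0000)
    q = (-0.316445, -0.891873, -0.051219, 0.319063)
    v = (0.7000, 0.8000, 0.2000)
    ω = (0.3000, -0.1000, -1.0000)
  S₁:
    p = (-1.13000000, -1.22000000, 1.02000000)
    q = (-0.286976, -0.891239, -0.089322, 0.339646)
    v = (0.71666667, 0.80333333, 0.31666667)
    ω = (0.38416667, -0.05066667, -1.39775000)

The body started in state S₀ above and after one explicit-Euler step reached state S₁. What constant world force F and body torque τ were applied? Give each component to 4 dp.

Δv = v₁−v₀ = (0.01666667, 0.00333333, 0.11666667)
F = m·Δv/dt = (0.5000, 0.1000, 3.5000)
rate change Δω = (0.08416667, 0.04933333, -0.39775000)
ω₀×(Iω₀) = (-0.0110, -0.0240, -0.0009)
I·α + gyro = (0.0900, 0.0500, -0.1600)

F = (0.5000, 0.1000, 3.5000)
τ = (0.0900, 0.0500, -0.1600)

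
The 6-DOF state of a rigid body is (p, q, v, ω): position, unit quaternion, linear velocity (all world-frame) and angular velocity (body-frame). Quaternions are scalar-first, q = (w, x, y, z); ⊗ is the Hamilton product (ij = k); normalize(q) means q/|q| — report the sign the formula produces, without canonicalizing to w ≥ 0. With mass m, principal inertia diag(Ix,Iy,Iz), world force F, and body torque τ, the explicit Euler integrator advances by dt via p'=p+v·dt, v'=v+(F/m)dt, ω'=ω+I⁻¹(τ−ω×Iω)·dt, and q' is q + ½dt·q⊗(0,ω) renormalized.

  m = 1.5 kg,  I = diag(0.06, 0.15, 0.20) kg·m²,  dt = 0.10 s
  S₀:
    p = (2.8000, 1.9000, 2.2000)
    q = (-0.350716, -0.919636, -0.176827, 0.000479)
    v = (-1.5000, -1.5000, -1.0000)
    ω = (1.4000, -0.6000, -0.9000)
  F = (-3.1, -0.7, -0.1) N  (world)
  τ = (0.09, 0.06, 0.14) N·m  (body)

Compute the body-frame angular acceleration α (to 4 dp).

α = (1.0500, -0.7760, 1.0780)

precession coupling ω×(Iω) = (0.0270, 0.1764, -0.0756)
angular accel α = (1.0500, -0.7760, 1.0780)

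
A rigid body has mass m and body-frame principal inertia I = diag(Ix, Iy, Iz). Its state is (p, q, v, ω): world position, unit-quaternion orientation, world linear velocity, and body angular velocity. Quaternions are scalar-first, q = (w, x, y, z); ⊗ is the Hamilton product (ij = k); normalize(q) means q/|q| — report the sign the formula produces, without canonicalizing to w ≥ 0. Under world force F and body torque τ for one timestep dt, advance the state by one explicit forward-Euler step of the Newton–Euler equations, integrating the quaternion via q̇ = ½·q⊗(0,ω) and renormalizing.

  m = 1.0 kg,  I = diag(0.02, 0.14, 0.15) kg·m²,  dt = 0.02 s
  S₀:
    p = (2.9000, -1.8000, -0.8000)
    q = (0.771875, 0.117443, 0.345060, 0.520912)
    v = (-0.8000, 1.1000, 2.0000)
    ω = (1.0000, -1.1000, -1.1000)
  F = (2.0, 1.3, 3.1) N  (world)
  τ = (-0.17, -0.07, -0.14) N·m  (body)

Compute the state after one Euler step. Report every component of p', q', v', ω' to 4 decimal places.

precession coupling ω×(Iω) = (0.0121, 0.1430, -0.1320)
α = I⁻¹(τ − ω×Iω) = (-9.1050, -1.5214, -0.0533)
ω' = ω + α·dt = (0.8179, -1.1304, -1.1011)
Hamilton product q⊗(0,ω) = (0.8351262, 0.9653122, -0.1989632, -1.3233098)
q + ½dt·q⊗(0,ω), renormalized = (0.7801, 0.1271, 0.3430, 0.5076)
new position p' = (2.8840, -1.7780, -0.7600)
new velocity v' = (-0.7600, 1.1260, 2.0620)

p' = (2.8840, -1.7780, -0.7600)
q' = (0.7801, 0.1271, 0.3430, 0.5076)
v' = (-0.7600, 1.1260, 2.0620)
ω' = (0.8179, -1.1304, -1.1011)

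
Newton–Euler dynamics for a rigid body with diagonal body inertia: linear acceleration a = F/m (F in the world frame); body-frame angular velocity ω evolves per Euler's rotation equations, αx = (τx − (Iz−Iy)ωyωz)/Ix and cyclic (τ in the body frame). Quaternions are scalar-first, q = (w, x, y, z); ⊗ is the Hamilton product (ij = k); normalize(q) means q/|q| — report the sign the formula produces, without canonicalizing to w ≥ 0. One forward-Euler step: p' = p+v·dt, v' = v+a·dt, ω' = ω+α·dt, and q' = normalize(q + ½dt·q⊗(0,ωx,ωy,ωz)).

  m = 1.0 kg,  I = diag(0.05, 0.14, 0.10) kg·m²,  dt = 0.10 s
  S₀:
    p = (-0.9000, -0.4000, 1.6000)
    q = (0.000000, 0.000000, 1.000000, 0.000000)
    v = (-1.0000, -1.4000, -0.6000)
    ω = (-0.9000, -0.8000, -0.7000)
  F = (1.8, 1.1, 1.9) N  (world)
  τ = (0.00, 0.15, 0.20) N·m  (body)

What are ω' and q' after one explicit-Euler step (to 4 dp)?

ω' = (-0.8552, -0.6704, -0.5648)
q' = (0.0399, -0.0349, 0.9976, 0.0449)

(τ − ω×Iω)/I = (0.4480, 1.2964, 1.3520)
ω' = ω + α·dt = (-0.8552, -0.6704, -0.5648)
q⊗(0,ω) = (0.8000000, -0.7000000, 0.0000000, 0.9000000)
q' = normalize(q + ½dt·q⊗(0,ω)) = (0.0399, -0.0349, 0.9976, 0.0449)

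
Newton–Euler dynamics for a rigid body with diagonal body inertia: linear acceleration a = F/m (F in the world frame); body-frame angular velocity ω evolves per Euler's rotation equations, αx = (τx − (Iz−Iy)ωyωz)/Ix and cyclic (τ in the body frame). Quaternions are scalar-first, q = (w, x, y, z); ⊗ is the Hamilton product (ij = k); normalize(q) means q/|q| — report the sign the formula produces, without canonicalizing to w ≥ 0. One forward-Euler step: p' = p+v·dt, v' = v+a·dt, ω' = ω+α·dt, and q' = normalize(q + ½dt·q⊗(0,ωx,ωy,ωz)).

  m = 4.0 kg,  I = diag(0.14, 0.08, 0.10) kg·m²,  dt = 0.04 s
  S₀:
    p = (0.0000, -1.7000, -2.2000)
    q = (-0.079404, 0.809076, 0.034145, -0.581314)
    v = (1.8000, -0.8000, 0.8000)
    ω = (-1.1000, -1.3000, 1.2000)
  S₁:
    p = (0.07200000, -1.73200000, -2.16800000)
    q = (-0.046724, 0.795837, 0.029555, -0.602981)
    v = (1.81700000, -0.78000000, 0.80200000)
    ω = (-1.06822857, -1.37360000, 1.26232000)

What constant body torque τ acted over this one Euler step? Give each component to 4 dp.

τ = (0.0800, -0.2000, 0.0700)

ω₁ − ω₀ = (0.03177143, -0.07360000, 0.06232000)
precession coupling = (-0.0312, -0.0528, -0.0858)
I·α + gyro = (0.0800, -0.2000, 0.0700)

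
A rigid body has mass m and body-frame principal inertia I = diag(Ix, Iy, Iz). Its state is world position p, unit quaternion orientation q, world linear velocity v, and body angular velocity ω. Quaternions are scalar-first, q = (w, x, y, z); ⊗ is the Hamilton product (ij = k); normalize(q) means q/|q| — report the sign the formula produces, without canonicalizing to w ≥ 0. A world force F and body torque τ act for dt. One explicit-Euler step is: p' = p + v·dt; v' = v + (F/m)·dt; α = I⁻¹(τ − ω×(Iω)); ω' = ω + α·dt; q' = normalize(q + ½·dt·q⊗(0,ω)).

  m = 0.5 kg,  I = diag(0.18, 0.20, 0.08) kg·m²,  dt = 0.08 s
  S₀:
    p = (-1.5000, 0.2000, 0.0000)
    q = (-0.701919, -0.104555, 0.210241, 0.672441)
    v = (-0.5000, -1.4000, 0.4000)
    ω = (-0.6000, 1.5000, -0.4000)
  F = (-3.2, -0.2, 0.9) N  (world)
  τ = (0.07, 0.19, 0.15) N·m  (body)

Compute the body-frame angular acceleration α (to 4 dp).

α = (-0.0111, 0.8300, 2.1000)

precession coupling ω×(Iω) = (0.0720, 0.0240, -0.0180)
angular accel α = (-0.0111, 0.8300, 2.1000)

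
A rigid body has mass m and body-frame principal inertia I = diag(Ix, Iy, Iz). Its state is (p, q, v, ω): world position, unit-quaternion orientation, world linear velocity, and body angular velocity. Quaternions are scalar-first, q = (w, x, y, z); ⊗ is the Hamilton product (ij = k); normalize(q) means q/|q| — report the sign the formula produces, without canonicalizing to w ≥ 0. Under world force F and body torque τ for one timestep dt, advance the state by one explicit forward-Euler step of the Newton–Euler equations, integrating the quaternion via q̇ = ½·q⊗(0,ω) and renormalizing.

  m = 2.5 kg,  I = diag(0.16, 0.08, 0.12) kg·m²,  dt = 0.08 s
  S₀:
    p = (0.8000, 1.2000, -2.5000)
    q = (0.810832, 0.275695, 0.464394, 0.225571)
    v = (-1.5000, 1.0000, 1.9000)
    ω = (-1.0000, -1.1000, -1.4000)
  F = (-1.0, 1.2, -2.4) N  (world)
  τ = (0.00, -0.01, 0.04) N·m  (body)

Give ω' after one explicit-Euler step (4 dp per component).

(τ − ω×Iω)/I = (-0.3850, -0.8250, 1.0667)
new body rate ω' = (-1.0308, -1.1660, -1.3147)

ω' = (-1.0308, -1.1660, -1.3147)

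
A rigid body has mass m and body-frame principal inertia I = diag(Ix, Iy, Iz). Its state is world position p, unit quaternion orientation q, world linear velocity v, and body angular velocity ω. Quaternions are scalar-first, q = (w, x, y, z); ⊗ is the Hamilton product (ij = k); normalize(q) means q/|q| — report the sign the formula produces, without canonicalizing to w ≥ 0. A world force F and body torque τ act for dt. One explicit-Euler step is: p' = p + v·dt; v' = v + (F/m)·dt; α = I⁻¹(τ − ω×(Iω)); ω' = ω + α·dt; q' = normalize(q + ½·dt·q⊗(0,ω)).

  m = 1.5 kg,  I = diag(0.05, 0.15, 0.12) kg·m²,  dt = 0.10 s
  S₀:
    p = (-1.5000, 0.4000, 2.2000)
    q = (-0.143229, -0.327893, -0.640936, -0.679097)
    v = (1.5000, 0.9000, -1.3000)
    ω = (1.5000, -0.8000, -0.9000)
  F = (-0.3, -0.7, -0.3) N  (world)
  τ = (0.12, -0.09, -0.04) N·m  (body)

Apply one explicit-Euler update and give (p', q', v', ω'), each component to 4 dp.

ω×(Iω) gyroscopic = (-0.0216, 0.0945, -0.1200)
α = I⁻¹(τ − ω×Iω) = (2.8320, -1.2300, 0.6667)
ω + α·dt = (1.7832, -0.9230, -0.8333)
2q̇ = q⊗(0,ω) = (-0.6320966, -0.1812787, -1.1991660, 1.3526245)
q' = normalize(q + ½dt·q⊗(0,ω)) = (-0.1740, -0.3354, -0.6977, -0.6087)
p + v·dt = (-1.3500, 0.4900, 2.0700)
v + (F/m)dt = (1.4800, 0.8533, -1.3200)

p' = (-1.3500, 0.4900, 2.0700)
q' = (-0.1740, -0.3354, -0.6977, -0.6087)
v' = (1.4800, 0.8533, -1.3200)
ω' = (1.7832, -0.9230, -0.8333)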